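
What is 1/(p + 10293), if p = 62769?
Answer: 1/73062 ≈ 1.3687e-5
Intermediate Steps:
1/(p + 10293) = 1/(62769 + 10293) = 1/73062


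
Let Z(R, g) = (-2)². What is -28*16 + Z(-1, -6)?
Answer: -444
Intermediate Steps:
Z(R, g) = 4
-28*16 + Z(-1, -6) = -28*16 + 4 = -448 + 4 = -444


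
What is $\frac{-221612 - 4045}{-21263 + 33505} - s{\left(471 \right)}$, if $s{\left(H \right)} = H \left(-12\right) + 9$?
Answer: $\frac{68855949}{12242} \approx 5624.6$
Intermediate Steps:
$s{\left(H \right)} = 9 - 12 H$ ($s{\left(H \right)} = - 12 H + 9 = 9 - 12 H$)
$\frac{-221612 - 4045}{-21263 + 33505} - s{\left(471 \right)} = \frac{-221612 - 4045}{-21263 + 33505} - \left(9 - 5652\right) = - \frac{225657}{12242} - \left(9 - 5652\right) = \left(-225657\right) \frac{1}{12242} - -5643 = - \frac{225657}{12242} + 5643 = \frac{68855949}{12242}$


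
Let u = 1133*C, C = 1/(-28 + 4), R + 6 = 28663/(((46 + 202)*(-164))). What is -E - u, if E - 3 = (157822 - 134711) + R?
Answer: -2813699567/122016 ≈ -23060.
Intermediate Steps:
R = -272695/40672 (R = -6 + 28663/(((46 + 202)*(-164))) = -6 + 28663/((248*(-164))) = -6 + 28663/(-40672) = -6 + 28663*(-1/40672) = -6 - 28663/40672 = -272695/40672 ≈ -6.7047)
C = -1/24 (C = 1/(-24) = -1/24 ≈ -0.041667)
E = 939819913/40672 (E = 3 + ((157822 - 134711) - 272695/40672) = 3 + (23111 - 272695/40672) = 3 + 939697897/40672 = 939819913/40672 ≈ 23107.)
u = -1133/24 (u = 1133*(-1/24) = -1133/24 ≈ -47.208)
-E - u = -1*939819913/40672 - 1*(-1133/24) = -939819913/40672 + 1133/24 = -2813699567/122016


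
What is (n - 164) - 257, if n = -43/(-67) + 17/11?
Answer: -308665/737 ≈ -418.81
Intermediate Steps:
n = 1612/737 (n = -43*(-1/67) + 17*(1/11) = 43/67 + 17/11 = 1612/737 ≈ 2.1872)
(n - 164) - 257 = (1612/737 - 164) - 257 = -119256/737 - 257 = -308665/737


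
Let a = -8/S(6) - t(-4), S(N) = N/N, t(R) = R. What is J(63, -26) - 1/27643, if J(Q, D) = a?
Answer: -110573/27643 ≈ -4.0000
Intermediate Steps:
S(N) = 1
a = -4 (a = -8/1 - 1*(-4) = -8*1 + 4 = -8 + 4 = -4)
J(Q, D) = -4
J(63, -26) - 1/27643 = -4 - 1/27643 = -110573/27643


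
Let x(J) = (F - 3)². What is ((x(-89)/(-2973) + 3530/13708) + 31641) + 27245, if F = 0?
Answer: 399973930757/6792314 ≈ 58886.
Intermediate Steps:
x(J) = 9 (x(J) = (0 - 3)² = (-3)² = 9)
((x(-89)/(-2973) + 3530/13708) + 31641) + 27245 = ((9/(-2973) + 3530/13708) + 31641) + 27245 = ((9*(-1/2973) + 3530*(1/13708)) + 31641) + 27245 = ((-3/991 + 1765/6854) + 31641) + 27245 = (1728553/6792314 + 31641) + 27245 = 214917335827/6792314 + 27245 = 399973930757/6792314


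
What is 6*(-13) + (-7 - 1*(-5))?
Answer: -80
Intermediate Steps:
6*(-13) + (-7 - 1*(-5)) = -78 + (-7 + 5) = -78 - 2 = -80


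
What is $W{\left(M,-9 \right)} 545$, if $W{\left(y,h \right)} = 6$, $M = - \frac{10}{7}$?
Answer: $3270$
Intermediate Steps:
$M = - \frac{10}{7}$ ($M = \left(-10\right) \frac{1}{7} = - \frac{10}{7} \approx -1.4286$)
$W{\left(M,-9 \right)} 545 = 6 \cdot 545 = 3270$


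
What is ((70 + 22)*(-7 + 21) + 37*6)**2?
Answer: 2280100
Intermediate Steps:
((70 + 22)*(-7 + 21) + 37*6)**2 = (92*14 + 222)**2 = (1288 + 222)**2 = 1510**2 = 2280100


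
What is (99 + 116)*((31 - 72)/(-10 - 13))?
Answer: 8815/23 ≈ 383.26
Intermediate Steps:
(99 + 116)*((31 - 72)/(-10 - 13)) = 215*(-41/(-23)) = 215*(-41*(-1/23)) = 215*(41/23) = 8815/23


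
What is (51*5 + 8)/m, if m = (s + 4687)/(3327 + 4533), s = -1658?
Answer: 2067180/3029 ≈ 682.46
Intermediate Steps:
m = 3029/7860 (m = (-1658 + 4687)/(3327 + 4533) = 3029/7860 ≈ 0.38537)
(51*5 + 8)/m = (51*5 + 8)/(3029/7860) = (255 + 8)*(7860/3029) = 263*(7860/3029) = 2067180/3029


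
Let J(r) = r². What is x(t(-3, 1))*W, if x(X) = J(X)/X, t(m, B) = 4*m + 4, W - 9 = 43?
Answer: -416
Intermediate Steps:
W = 52 (W = 9 + 43 = 52)
t(m, B) = 4 + 4*m
x(X) = X (x(X) = X²/X = X)
x(t(-3, 1))*W = (4 + 4*(-3))*52 = (4 - 12)*52 = -8*52 = -416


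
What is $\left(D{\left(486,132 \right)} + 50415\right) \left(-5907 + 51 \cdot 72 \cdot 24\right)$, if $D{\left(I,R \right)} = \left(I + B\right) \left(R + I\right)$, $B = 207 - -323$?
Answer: $55770750963$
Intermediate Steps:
$B = 530$ ($B = 207 + 323 = 530$)
$D{\left(I,R \right)} = \left(530 + I\right) \left(I + R\right)$ ($D{\left(I,R \right)} = \left(I + 530\right) \left(R + I\right) = \left(530 + I\right) \left(I + R\right)$)
$\left(D{\left(486,132 \right)} + 50415\right) \left(-5907 + 51 \cdot 72 \cdot 24\right) = \left(\left(486^{2} + 530 \cdot 486 + 530 \cdot 132 + 486 \cdot 132\right) + 50415\right) \left(-5907 + 51 \cdot 72 \cdot 24\right) = \left(\left(236196 + 257580 + 69960 + 64152\right) + 50415\right) \left(-5907 + 3672 \cdot 24\right) = \left(627888 + 50415\right) \left(-5907 + 88128\right) = 678303 \cdot 82221 = 55770750963$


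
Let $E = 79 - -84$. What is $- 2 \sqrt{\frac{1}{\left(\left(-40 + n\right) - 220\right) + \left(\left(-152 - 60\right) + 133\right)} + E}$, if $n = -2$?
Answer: $- \frac{2 \sqrt{18953462}}{341} \approx -25.534$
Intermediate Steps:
$E = 163$ ($E = 79 + 84 = 163$)
$- 2 \sqrt{\frac{1}{\left(\left(-40 + n\right) - 220\right) + \left(\left(-152 - 60\right) + 133\right)} + E} = - 2 \sqrt{\frac{1}{\left(\left(-40 - 2\right) - 220\right) + \left(\left(-152 - 60\right) + 133\right)} + 163} = - 2 \sqrt{\frac{1}{\left(-42 - 220\right) + \left(-212 + 133\right)} + 163} = - 2 \sqrt{\frac{1}{-262 - 79} + 163} = - 2 \sqrt{\frac{1}{-341} + 163} = - 2 \sqrt{- \frac{1}{341} + 163} = - 2 \sqrt{\frac{55582}{341}} = - 2 \frac{\sqrt{18953462}}{341} = - \frac{2 \sqrt{18953462}}{341}$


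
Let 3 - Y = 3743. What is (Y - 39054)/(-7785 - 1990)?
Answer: 42794/9775 ≈ 4.3779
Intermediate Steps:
Y = -3740 (Y = 3 - 1*3743 = 3 - 3743 = -3740)
(Y - 39054)/(-7785 - 1990) = (-3740 - 39054)/(-7785 - 1990) = -42794/(-9775) = -42794*(-1/9775) = 42794/9775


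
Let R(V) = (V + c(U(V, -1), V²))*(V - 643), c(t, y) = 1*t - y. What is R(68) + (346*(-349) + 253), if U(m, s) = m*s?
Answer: 2538299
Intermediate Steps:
c(t, y) = t - y
R(V) = -V²*(-643 + V) (R(V) = (V + (V*(-1) - V²))*(V - 643) = (V + (-V - V²))*(-643 + V) = (-V²)*(-643 + V) = -V²*(-643 + V))
R(68) + (346*(-349) + 253) = 68²*(643 - 1*68) + (346*(-349) + 253) = 4624*(643 - 68) + (-120754 + 253) = 4624*575 - 120501 = 2658800 - 120501 = 2538299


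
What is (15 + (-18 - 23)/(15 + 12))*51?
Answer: 6188/9 ≈ 687.56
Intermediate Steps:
(15 + (-18 - 23)/(15 + 12))*51 = (15 - 41/27)*51 = (364/27)*51 = 6188/9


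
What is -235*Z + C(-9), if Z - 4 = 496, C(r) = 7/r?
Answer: -1057507/9 ≈ -1.1750e+5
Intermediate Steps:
Z = 500 (Z = 4 + 496 = 500)
-235*Z + C(-9) = -235*500 + 7/(-9) = -117500 + 7*(-⅑) = -117500 - 7/9 = -1057507/9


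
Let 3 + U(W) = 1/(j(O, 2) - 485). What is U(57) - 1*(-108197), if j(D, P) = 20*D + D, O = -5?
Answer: 63834459/590 ≈ 1.0819e+5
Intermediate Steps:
j(D, P) = 21*D
U(W) = -1771/590 (U(W) = -3 + 1/(21*(-5) - 485) = -3 + 1/(-105 - 485) = -3 + 1/(-590) = -3 - 1/590 = -1771/590)
U(57) - 1*(-108197) = -1771/590 - 1*(-108197) = -1771/590 + 108197 = 63834459/590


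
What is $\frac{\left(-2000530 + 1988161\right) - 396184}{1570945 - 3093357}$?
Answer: $\frac{408553}{1522412} \approx 0.26836$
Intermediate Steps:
$\frac{\left(-2000530 + 1988161\right) - 396184}{1570945 - 3093357} = \frac{-12369 - 396184}{-1522412} = \left(-408553\right) \left(- \frac{1}{1522412}\right) = \frac{408553}{1522412}$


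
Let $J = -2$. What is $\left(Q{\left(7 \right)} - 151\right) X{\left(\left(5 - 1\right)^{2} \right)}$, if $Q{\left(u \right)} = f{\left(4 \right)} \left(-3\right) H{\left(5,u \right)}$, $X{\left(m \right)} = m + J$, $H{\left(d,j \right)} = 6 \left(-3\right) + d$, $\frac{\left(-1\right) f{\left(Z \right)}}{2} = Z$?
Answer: $-6482$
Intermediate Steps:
$f{\left(Z \right)} = - 2 Z$
$H{\left(d,j \right)} = -18 + d$
$X{\left(m \right)} = -2 + m$ ($X{\left(m \right)} = m - 2 = -2 + m$)
$Q{\left(u \right)} = -312$ ($Q{\left(u \right)} = \left(-2\right) 4 \left(-3\right) \left(-18 + 5\right) = \left(-8\right) \left(-3\right) \left(-13\right) = 24 \left(-13\right) = -312$)
$\left(Q{\left(7 \right)} - 151\right) X{\left(\left(5 - 1\right)^{2} \right)} = \left(-312 - 151\right) \left(-2 + \left(5 - 1\right)^{2}\right) = - 463 \left(-2 + 4^{2}\right) = - 463 \left(-2 + 16\right) = \left(-463\right) 14 = -6482$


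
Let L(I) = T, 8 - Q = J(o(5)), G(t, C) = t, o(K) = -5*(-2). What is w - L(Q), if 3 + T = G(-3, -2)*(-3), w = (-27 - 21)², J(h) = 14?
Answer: 2298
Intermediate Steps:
o(K) = 10
w = 2304 (w = (-48)² = 2304)
Q = -6 (Q = 8 - 1*14 = 8 - 14 = -6)
T = 6 (T = -3 - 3*(-3) = -3 + 9 = 6)
L(I) = 6
w - L(Q) = 2304 - 1*6 = 2304 - 6 = 2298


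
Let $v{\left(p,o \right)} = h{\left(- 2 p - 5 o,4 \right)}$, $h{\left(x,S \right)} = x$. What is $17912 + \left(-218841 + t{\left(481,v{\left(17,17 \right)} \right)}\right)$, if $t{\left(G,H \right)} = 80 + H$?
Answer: $-200968$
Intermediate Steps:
$v{\left(p,o \right)} = - 5 o - 2 p$ ($v{\left(p,o \right)} = - 2 p - 5 o = - 5 o - 2 p$)
$17912 + \left(-218841 + t{\left(481,v{\left(17,17 \right)} \right)}\right) = 17912 + \left(-218841 + \left(80 - 119\right)\right) = 17912 - 218880 = -200968$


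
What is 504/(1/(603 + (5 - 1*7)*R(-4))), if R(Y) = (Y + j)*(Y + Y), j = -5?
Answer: 231336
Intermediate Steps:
R(Y) = 2*Y*(-5 + Y) (R(Y) = (Y - 5)*(Y + Y) = (-5 + Y)*(2*Y) = 2*Y*(-5 + Y))
504/(1/(603 + (5 - 1*7)*R(-4))) = 504/(1/(603 + (5 - 1*7)*(2*(-4)*(-5 - 4)))) = 504/(1/(603 + (5 - 7)*(2*(-4)*(-9)))) = 504/(1/(603 - 2*72)) = 504/(1/(603 - 144)) = 504/(1/459) = 504*459 = 231336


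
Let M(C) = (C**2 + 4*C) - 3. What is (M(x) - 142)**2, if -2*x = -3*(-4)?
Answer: 17689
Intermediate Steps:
x = -6 (x = -(-3)*(-4)/2 = -1/2*12 = -6)
M(C) = -3 + C**2 + 4*C
(M(x) - 142)**2 = ((-3 + (-6)**2 + 4*(-6)) - 142)**2 = ((-3 + 36 - 24) - 142)**2 = (9 - 142)**2 = (-133)**2 = 17689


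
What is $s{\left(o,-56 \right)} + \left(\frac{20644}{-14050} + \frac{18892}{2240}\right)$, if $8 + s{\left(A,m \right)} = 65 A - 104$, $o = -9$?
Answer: $- \frac{542919849}{786800} \approx -690.04$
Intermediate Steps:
$s{\left(A,m \right)} = -112 + 65 A$ ($s{\left(A,m \right)} = -8 + \left(65 A - 104\right) = -8 + \left(-104 + 65 A\right) = -112 + 65 A$)
$s{\left(o,-56 \right)} + \left(\frac{20644}{-14050} + \frac{18892}{2240}\right) = \left(-112 + 65 \left(-9\right)\right) + \left(\frac{20644}{-14050} + \frac{18892}{2240}\right) = \left(-112 - 585\right) + \left(20644 \left(- \frac{1}{14050}\right) + 18892 \cdot \frac{1}{2240}\right) = -697 + \left(- \frac{10322}{7025} + \frac{4723}{560}\right) = -697 + \frac{5479751}{786800} = - \frac{542919849}{786800}$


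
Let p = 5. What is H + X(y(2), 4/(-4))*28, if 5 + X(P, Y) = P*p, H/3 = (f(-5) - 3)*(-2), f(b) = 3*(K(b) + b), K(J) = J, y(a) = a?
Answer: 338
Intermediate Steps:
f(b) = 6*b (f(b) = 3*(b + b) = 3*(2*b) = 6*b)
H = 198 (H = 3*((6*(-5) - 3)*(-2)) = 3*((-30 - 3)*(-2)) = 3*(-33*(-2)) = 3*66 = 198)
X(P, Y) = -5 + 5*P (X(P, Y) = -5 + P*5 = -5 + 5*P)
H + X(y(2), 4/(-4))*28 = 198 + (-5 + 5*2)*28 = 198 + (-5 + 10)*28 = 198 + 5*28 = 198 + 140 = 338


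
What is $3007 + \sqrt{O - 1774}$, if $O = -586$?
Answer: $3007 + 2 i \sqrt{590} \approx 3007.0 + 48.58 i$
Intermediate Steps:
$3007 + \sqrt{O - 1774} = 3007 + \sqrt{-586 - 1774} = 3007 + \sqrt{-2360} = 3007 + 2 i \sqrt{590}$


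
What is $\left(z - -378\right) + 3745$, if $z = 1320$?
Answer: $5443$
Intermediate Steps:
$\left(z - -378\right) + 3745 = \left(1320 - -378\right) + 3745 = \left(1320 + 378\right) + 3745 = 1698 + 3745 = 5443$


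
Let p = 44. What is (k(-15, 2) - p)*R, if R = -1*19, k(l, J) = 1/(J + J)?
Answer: 3325/4 ≈ 831.25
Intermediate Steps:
k(l, J) = 1/(2*J)
R = -19
(k(-15, 2) - p)*R = ((½)/2 - 1*44)*(-19) = ((½)*(½) - 44)*(-19) = (¼ - 44)*(-19) = -175/4*(-19) = 3325/4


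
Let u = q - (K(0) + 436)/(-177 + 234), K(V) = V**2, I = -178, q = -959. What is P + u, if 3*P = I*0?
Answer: -55099/57 ≈ -966.65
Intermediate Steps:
P = 0 (P = (-178*0)/3 = (1/3)*0 = 0)
u = -55099/57 (u = -959 - (0**2 + 436)/(-177 + 234) = -959 - (0 + 436)/57 = -959 - 436/57 = -55099/57 ≈ -966.65)
P + u = 0 - 55099/57 = -55099/57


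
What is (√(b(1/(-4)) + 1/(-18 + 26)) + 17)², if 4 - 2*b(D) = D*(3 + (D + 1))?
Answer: (136 + √166)²/64 ≈ 346.35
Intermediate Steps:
b(D) = 2 - D*(4 + D)/2 (b(D) = 2 - D*(3 + (D + 1))/2 = 2 - D*(3 + (1 + D))/2 = 2 - D*(4 + D)/2)
(√(b(1/(-4)) + 1/(-18 + 26)) + 17)² = (√((2 - 2/(-4) - (1/(-4))²/2) + 1/(-18 + 26)) + 17)² = (√((2 - 2*(-¼) - (-¼)²/2) + 1/8) + 17)² = (√((2 + ½ - ½*1/16) + ⅛) + 17)² = (√((2 + ½ - 1/32) + ⅛) + 17)² = (√(79/32 + ⅛) + 17)² = (√(83/32) + 17)² = (√166/8 + 17)² = (17 + √166/8)²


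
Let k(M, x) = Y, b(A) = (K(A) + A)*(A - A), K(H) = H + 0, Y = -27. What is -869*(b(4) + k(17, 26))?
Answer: 23463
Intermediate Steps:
K(H) = H
b(A) = 0 (b(A) = (A + A)*(A - A) = (2*A)*0 = 0)
k(M, x) = -27
-869*(b(4) + k(17, 26)) = -869*(0 - 27) = -869*(-27) = 23463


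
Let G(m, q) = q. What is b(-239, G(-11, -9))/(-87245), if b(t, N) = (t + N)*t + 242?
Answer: -59514/87245 ≈ -0.68215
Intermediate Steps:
b(t, N) = 242 + t*(N + t) (b(t, N) = (N + t)*t + 242 = t*(N + t) + 242 = 242 + t*(N + t))
b(-239, G(-11, -9))/(-87245) = (242 + (-239)² - 9*(-239))/(-87245) = (242 + 57121 + 2151)*(-1/87245) = 59514*(-1/87245) = -59514/87245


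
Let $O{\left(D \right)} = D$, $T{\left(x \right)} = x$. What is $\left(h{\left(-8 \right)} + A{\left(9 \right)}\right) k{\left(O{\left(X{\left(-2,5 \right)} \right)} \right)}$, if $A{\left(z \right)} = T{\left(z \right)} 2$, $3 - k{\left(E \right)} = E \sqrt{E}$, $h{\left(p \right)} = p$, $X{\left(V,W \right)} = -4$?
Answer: $30 + 80 i \approx 30.0 + 80.0 i$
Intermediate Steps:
$k{\left(E \right)} = 3 - E^{\frac{3}{2}}$ ($k{\left(E \right)} = 3 - E \sqrt{E} = 3 - E^{\frac{3}{2}}$)
$A{\left(z \right)} = 2 z$ ($A{\left(z \right)} = z 2 = 2 z$)
$\left(h{\left(-8 \right)} + A{\left(9 \right)}\right) k{\left(O{\left(X{\left(-2,5 \right)} \right)} \right)} = \left(-8 + 2 \cdot 9\right) \left(3 - \left(-4\right)^{\frac{3}{2}}\right) = \left(-8 + 18\right) \left(3 - - 8 i\right) = 10 \left(3 + 8 i\right) = 30 + 80 i$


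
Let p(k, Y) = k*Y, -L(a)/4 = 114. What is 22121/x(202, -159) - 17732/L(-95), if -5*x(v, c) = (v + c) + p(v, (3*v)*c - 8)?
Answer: 86301313043/2219019234 ≈ 38.892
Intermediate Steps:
L(a) = -456 (L(a) = -4*114 = -456)
p(k, Y) = Y*k
x(v, c) = -c/5 - v/5 - v*(-8 + 3*c*v)/5 (x(v, c) = -((v + c) + ((3*v)*c - 8)*v)/5 = -((c + v) + (3*c*v - 8)*v)/5 = -((c + v) + (-8 + 3*c*v)*v)/5 = -((c + v) + v*(-8 + 3*c*v))/5 = -(c + v + v*(-8 + 3*c*v))/5 = -c/5 - v/5 - v*(-8 + 3*c*v)/5)
22121/x(202, -159) - 17732/L(-95) = 22121/(-⅕*(-159) + (7/5)*202 - ⅗*(-159)*202²) - 17732/(-456) = 22121/(159/5 + 1414/5 - ⅗*(-159)*40804) - 17732*(-1/456) = 22121/(159/5 + 1414/5 + 19463508/5) + 4433/114 = 22121/(19465081/5) + 4433/114 = 22121*(5/19465081) + 4433/114 = 110605/19465081 + 4433/114 = 86301313043/2219019234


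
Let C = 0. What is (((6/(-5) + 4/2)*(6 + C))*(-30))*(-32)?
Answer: 4608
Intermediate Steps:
(((6/(-5) + 4/2)*(6 + C))*(-30))*(-32) = (((6/(-5) + 4/2)*(6 + 0))*(-30))*(-32) = (((6*(-⅕) + 4*(½))*6)*(-30))*(-32) = (((-6/5 + 2)*6)*(-30))*(-32) = (((⅘)*6)*(-30))*(-32) = ((24/5)*(-30))*(-32) = -144*(-32) = 4608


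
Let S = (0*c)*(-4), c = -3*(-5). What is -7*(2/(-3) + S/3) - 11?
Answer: -19/3 ≈ -6.3333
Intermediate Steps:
c = 15
S = 0 (S = (0*15)*(-4) = 0*(-4) = 0)
-7*(2/(-3) + S/3) - 11 = -7*(2/(-3) + 0/3) - 11 = -7*(2*(-1/3) + 0*(1/3)) - 11 = -7*(-2/3 + 0) - 11 = -7*(-2/3) - 11 = 14/3 - 11 = -19/3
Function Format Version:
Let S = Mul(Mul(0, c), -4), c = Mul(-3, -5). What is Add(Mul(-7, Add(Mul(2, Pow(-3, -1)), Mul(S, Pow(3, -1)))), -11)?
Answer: Rational(-19, 3) ≈ -6.3333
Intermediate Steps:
c = 15
S = 0 (S = Mul(Mul(0, 15), -4) = Mul(0, -4) = 0)
Add(Mul(-7, Add(Mul(2, Pow(-3, -1)), Mul(S, Pow(3, -1)))), -11) = Add(Mul(-7, Add(Mul(2, Pow(-3, -1)), Mul(0, Pow(3, -1)))), -11) = Add(Mul(-7, Add(Mul(2, Rational(-1, 3)), Mul(0, Rational(1, 3)))), -11) = Add(Mul(-7, Add(Rational(-2, 3), 0)), -11) = Add(Mul(-7, Rational(-2, 3)), -11) = Add(Rational(14, 3), -11) = Rational(-19, 3)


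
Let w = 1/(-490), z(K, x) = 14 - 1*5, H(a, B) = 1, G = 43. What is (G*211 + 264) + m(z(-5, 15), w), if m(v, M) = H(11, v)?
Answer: 9338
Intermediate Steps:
z(K, x) = 9 (z(K, x) = 14 - 5 = 9)
w = -1/490 ≈ -0.0020408
m(v, M) = 1
(G*211 + 264) + m(z(-5, 15), w) = (43*211 + 264) + 1 = (9073 + 264) + 1 = 9337 + 1 = 9338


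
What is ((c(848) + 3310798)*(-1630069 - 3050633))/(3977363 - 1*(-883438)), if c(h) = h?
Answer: -1722314228388/540089 ≈ -3.1889e+6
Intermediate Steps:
((c(848) + 3310798)*(-1630069 - 3050633))/(3977363 - 1*(-883438)) = ((848 + 3310798)*(-1630069 - 3050633))/(3977363 - 1*(-883438)) = (3311646*(-4680702))/(3977363 + 883438) = -15500828055492/4860801 = -15500828055492*1/4860801 = -1722314228388/540089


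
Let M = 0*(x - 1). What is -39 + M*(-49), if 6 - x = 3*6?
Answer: -39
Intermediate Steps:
x = -12 (x = 6 - 3*6 = 6 - 1*18 = 6 - 18 = -12)
M = 0 (M = 0*(-12 - 1) = 0*(-13) = 0)
-39 + M*(-49) = -39 + 0*(-49) = -39 + 0 = -39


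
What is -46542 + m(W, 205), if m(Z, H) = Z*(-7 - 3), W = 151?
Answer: -48052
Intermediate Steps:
m(Z, H) = -10*Z (m(Z, H) = Z*(-10) = -10*Z)
-46542 + m(W, 205) = -46542 - 10*151 = -46542 - 1510 = -48052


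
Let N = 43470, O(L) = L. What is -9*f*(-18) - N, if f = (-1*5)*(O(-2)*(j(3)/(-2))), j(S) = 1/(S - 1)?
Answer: -43875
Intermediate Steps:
j(S) = 1/(-1 + S)
f = -5/2 (f = (-1*5)*(-2/((-1 + 3)*(-2))) = -(-10)*-½/2 = -(-10)*(½)*(-½) = -(-10)*(-1)/4 = -5*½ = -5/2 ≈ -2.5000)
-9*f*(-18) - N = -9*(-5/2)*(-18) - 1*43470 = (45/2)*(-18) - 43470 = -405 - 43470 = -43875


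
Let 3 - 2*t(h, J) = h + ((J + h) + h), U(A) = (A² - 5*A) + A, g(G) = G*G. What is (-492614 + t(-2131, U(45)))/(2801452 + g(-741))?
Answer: -980677/6701066 ≈ -0.14635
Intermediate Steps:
g(G) = G²
U(A) = A² - 4*A
t(h, J) = 3/2 - 3*h/2 - J/2 (t(h, J) = 3/2 - (h + ((J + h) + h))/2 = 3/2 - (h + (J + 2*h))/2 = 3/2 - (J + 3*h)/2 = 3/2 + (-3*h/2 - J/2) = 3/2 - 3*h/2 - J/2)
(-492614 + t(-2131, U(45)))/(2801452 + g(-741)) = (-492614 + (3/2 - 3/2*(-2131) - 45*(-4 + 45)/2))/(2801452 + (-741)²) = (-492614 + (3/2 + 6393/2 - 45*41/2))/(2801452 + 549081) = (-492614 + (3/2 + 6393/2 - ½*1845))/3350533 = (-492614 + (3/2 + 6393/2 - 1845/2))*(1/3350533) = (-492614 + 4551/2)*(1/3350533) = -980677/2*1/3350533 = -980677/6701066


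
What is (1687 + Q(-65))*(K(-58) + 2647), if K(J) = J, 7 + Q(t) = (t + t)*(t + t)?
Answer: 48103620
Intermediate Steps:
Q(t) = -7 + 4*t² (Q(t) = -7 + (t + t)*(t + t) = -7 + (2*t)*(2*t) = -7 + 4*t²)
(1687 + Q(-65))*(K(-58) + 2647) = (1687 + (-7 + 4*(-65)²))*(-58 + 2647) = (1687 + (-7 + 4*4225))*2589 = (1687 + (-7 + 16900))*2589 = (1687 + 16893)*2589 = 18580*2589 = 48103620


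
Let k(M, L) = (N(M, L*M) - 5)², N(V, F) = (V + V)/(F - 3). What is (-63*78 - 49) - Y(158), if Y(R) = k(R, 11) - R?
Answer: -14534004006/3010225 ≈ -4828.2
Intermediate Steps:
N(V, F) = 2*V/(-3 + F) (N(V, F) = (2*V)/(-3 + F) = 2*V/(-3 + F))
k(M, L) = (-5 + 2*M/(-3 + L*M))² (k(M, L) = (2*M/(-3 + L*M) - 5)² = (-5 + 2*M/(-3 + L*M))²)
Y(R) = -R + (15 - 53*R)²/(-3 + 11*R)² (Y(R) = (15 + 2*R - 5*11*R)²/(-3 + 11*R)² - R = (15 + 2*R - 55*R)²/(-3 + 11*R)² - R = (15 - 53*R)²/(-3 + 11*R)² - R = -R + (15 - 53*R)²/(-3 + 11*R)²)
(-63*78 - 49) - Y(158) = (-63*78 - 49) - (-1*158 + (-15 + 53*158)²/(-3 + 11*158)²) = (-4914 - 49) - (-158 + (-15 + 8374)²/(-3 + 1738)²) = -4963 - (-158 + 8359²/1735²) = -4963 - (-158 + 69872881*(1/3010225)) = -4963 - (-158 + 69872881/3010225) = -4963 - 1*(-405742669/3010225) = -4963 + 405742669/3010225 = -14534004006/3010225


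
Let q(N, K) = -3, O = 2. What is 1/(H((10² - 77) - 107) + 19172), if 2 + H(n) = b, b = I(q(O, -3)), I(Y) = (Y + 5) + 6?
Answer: 1/19178 ≈ 5.2143e-5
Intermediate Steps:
I(Y) = 11 + Y (I(Y) = (5 + Y) + 6 = 11 + Y)
b = 8 (b = 11 - 3 = 8)
H(n) = 6 (H(n) = -2 + 8 = 6)
1/(H((10² - 77) - 107) + 19172) = 1/(6 + 19172) = 1/19178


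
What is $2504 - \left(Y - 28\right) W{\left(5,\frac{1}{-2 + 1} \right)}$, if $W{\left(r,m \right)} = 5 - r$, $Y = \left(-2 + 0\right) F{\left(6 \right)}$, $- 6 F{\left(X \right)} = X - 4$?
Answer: $2504$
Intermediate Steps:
$F{\left(X \right)} = \frac{2}{3} - \frac{X}{6}$ ($F{\left(X \right)} = - \frac{X - 4}{6} = - \frac{-4 + X}{6} = \frac{2}{3} - \frac{X}{6}$)
$Y = \frac{2}{3}$ ($Y = \left(-2 + 0\right) \left(\frac{2}{3} - 1\right) = - 2 \left(\frac{2}{3} - 1\right) = \left(-2\right) \left(- \frac{1}{3}\right) = \frac{2}{3} \approx 0.66667$)
$2504 - \left(Y - 28\right) W{\left(5,\frac{1}{-2 + 1} \right)} = 2504 - \left(\frac{2}{3} - 28\right) \left(5 - 5\right) = 2504 - - \frac{82 \left(5 - 5\right)}{3} = 2504 - \left(- \frac{82}{3}\right) 0 = 2504 - 0 = 2504 + 0 = 2504$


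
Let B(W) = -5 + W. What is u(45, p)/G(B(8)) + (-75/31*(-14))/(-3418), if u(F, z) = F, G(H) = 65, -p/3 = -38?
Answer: 469986/688727 ≈ 0.68240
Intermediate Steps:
p = 114 (p = -3*(-38) = 114)
u(45, p)/G(B(8)) + (-75/31*(-14))/(-3418) = 45/65 + (-75/31*(-14))/(-3418) = 45*(1/65) + (-75*1/31*(-14))*(-1/3418) = 9/13 - 75/31*(-14)*(-1/3418) = 9/13 + (1050/31)*(-1/3418) = 9/13 - 525/52979 = 469986/688727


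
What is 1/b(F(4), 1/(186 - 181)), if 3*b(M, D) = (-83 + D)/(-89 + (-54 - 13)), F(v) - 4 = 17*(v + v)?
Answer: 130/23 ≈ 5.6522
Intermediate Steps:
F(v) = 4 + 34*v (F(v) = 4 + 17*(v + v) = 4 + 17*(2*v) = 4 + 34*v)
b(M, D) = 83/468 - D/468 (b(M, D) = ((-83 + D)/(-89 + (-54 - 13)))/3 = ((-83 + D)/(-89 - 67))/3 = ((-83 + D)/(-156))/3 = ((-83 + D)*(-1/156))/3 = (83/156 - D/156)/3 = 83/468 - D/468)
1/b(F(4), 1/(186 - 181)) = 1/(83/468 - 1/(468*(186 - 181))) = 1/(83/468 - 1/468/5) = 1/(83/468 - 1/468*1/5) = 1/(83/468 - 1/2340) = 1/(23/130) = 130/23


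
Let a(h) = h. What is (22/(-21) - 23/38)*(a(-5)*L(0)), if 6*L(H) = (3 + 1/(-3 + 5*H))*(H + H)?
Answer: 0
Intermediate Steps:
L(H) = H*(3 + 1/(-3 + 5*H))/3 (L(H) = ((3 + 1/(-3 + 5*H))*(H + H))/6 = ((3 + 1/(-3 + 5*H))*(2*H))/6 = (2*H*(3 + 1/(-3 + 5*H)))/6 = H*(3 + 1/(-3 + 5*H))/3)
(22/(-21) - 23/38)*(a(-5)*L(0)) = (22/(-21) - 23/38)*(-5*0*(-8 + 15*0)/(3*(-3 + 5*0))) = (22*(-1/21) - 23*1/38)*(-5*0*(-8 + 0)/(3*(-3 + 0))) = (-22/21 - 23/38)*(-5*0*(-8)/(3*(-3))) = -(-6595)*(1/3)*0*(-1/3)*(-8)/798 = -(-6595)*0/798 = -1319/798*0 = 0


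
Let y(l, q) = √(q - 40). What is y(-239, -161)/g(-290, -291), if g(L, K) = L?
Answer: -I*√201/290 ≈ -0.048888*I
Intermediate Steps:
y(l, q) = √(-40 + q)
y(-239, -161)/g(-290, -291) = √(-40 - 161)/(-290) = √(-201)*(-1/290) = (I*√201)*(-1/290) = -I*√201/290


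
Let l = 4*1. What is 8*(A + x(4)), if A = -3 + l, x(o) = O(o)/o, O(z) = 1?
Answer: 10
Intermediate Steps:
l = 4
x(o) = 1/o
A = 1 (A = -3 + 4 = 1)
8*(A + x(4)) = 8*(1 + 1/4) = 8*(1 + ¼) = 8*(5/4) = 10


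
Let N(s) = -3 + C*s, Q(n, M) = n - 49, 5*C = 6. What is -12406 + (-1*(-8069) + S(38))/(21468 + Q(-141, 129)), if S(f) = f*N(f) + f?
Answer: -1319825711/106390 ≈ -12406.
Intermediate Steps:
C = 6/5 (C = (⅕)*6 = 6/5 ≈ 1.2000)
Q(n, M) = -49 + n
N(s) = -3 + 6*s/5
S(f) = f + f*(-3 + 6*f/5) (S(f) = f*(-3 + 6*f/5) + f = f + f*(-3 + 6*f/5))
-12406 + (-1*(-8069) + S(38))/(21468 + Q(-141, 129)) = -12406 + (-1*(-8069) + (⅖)*38*(-5 + 3*38))/(21468 + (-49 - 141)) = -12406 + (8069 + (⅖)*38*(-5 + 114))/(21468 - 190) = -12406 + (8069 + (⅖)*38*109)/21278 = -12406 + (8069 + 8284/5)*(1/21278) = -12406 + (48629/5)*(1/21278) = -12406 + 48629/106390 = -1319825711/106390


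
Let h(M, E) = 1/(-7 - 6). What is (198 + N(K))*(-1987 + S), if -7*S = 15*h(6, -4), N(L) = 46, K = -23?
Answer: -44115688/91 ≈ -4.8479e+5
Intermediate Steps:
h(M, E) = -1/13 (h(M, E) = 1/(-13) = -1/13)
S = 15/91 (S = -15*(-1)/(7*13) = -⅐*(-15/13) = 15/91 ≈ 0.16484)
(198 + N(K))*(-1987 + S) = (198 + 46)*(-1987 + 15/91) = 244*(-180802/91) = -44115688/91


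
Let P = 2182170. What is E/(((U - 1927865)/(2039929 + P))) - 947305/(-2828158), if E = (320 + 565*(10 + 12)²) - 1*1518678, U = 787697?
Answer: 1238752761374053813/268714604212 ≈ 4.6099e+6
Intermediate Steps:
E = -1244898 (E = (320 + 565*22²) - 1518678 = (320 + 565*484) - 1518678 = (320 + 273460) - 1518678 = 273780 - 1518678 = -1244898)
E/(((U - 1927865)/(2039929 + P))) - 947305/(-2828158) = -1244898*(2039929 + 2182170)/(787697 - 1927865) - 947305/(-2828158) = -1244898/((-1140168/4222099)) - 947305*(-1/2828158) = -1244898/((-1140168*1/4222099)) + 947305/2828158 = -1244898/(-1140168/4222099) + 947305/2828158 = -1244898*(-4222099/1140168) + 947305/2828158 = 876013766817/190028 + 947305/2828158 = 1238752761374053813/268714604212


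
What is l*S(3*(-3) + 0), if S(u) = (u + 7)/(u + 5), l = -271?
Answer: -271/2 ≈ -135.50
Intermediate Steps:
S(u) = (7 + u)/(5 + u)
l*S(3*(-3) + 0) = -271*(7 + (3*(-3) + 0))/(5 + (3*(-3) + 0)) = -271*(7 + (-9 + 0))/(5 + (-9 + 0)) = -271*(7 - 9)/(5 - 9) = -271*(-2)/(-4) = -(-271)*(-2)/4 = -271*½ = -271/2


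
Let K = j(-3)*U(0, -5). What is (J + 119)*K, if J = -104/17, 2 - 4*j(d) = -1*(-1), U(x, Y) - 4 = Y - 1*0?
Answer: -1919/68 ≈ -28.221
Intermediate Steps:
U(x, Y) = 4 + Y (U(x, Y) = 4 + (Y - 1*0) = 4 + (Y + 0) = 4 + Y)
j(d) = 1/4 (j(d) = 1/2 - (-1)*(-1)/4 = 1/2 - 1/4*1 = 1/2 - 1/4 = 1/4)
K = -1/4 (K = (4 - 5)/4 = (1/4)*(-1) = -1/4 ≈ -0.25000)
J = -104/17 (J = -104*1/17 = -104/17 ≈ -6.1176)
(J + 119)*K = (-104/17 + 119)*(-1/4) = (1919/17)*(-1/4) = -1919/68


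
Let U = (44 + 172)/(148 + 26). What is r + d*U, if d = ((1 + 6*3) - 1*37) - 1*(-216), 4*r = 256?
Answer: 8984/29 ≈ 309.79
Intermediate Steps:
r = 64 (r = (¼)*256 = 64)
U = 36/29 (U = 216/174 = 216*(1/174) = 36/29 ≈ 1.2414)
d = 198 (d = ((1 + 18) - 37) + 216 = (19 - 37) + 216 = -18 + 216 = 198)
r + d*U = 64 + 198*(36/29) = 64 + 7128/29 = 8984/29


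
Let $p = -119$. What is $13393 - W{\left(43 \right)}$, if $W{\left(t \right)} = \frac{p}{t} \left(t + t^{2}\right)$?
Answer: $18629$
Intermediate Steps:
$W{\left(t \right)} = - \frac{119 \left(t + t^{2}\right)}{t}$ ($W{\left(t \right)} = - \frac{119}{t} \left(t + t^{2}\right) = - \frac{119 \left(t + t^{2}\right)}{t}$)
$13393 - W{\left(43 \right)} = 13393 - \left(-119 - 5117\right) = 13393 - -5236 = 13393 + 5236 = 18629$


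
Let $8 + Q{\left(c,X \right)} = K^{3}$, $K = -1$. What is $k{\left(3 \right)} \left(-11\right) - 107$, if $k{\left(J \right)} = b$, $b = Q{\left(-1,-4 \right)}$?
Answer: $-8$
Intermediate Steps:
$Q{\left(c,X \right)} = -9$ ($Q{\left(c,X \right)} = -8 + \left(-1\right)^{3} = -8 - 1 = -9$)
$b = -9$
$k{\left(J \right)} = -9$
$k{\left(3 \right)} \left(-11\right) - 107 = \left(-9\right) \left(-11\right) - 107 = 99 - 107 = -8$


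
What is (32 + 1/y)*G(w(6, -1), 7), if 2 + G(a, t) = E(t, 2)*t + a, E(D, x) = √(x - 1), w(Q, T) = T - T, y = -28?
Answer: 4475/28 ≈ 159.82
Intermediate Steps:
w(Q, T) = 0
E(D, x) = √(-1 + x)
G(a, t) = -2 + a + t (G(a, t) = -2 + (√(-1 + 2)*t + a) = -2 + (√1*t + a) = -2 + (1*t + a) = -2 + (t + a) = -2 + (a + t) = -2 + a + t)
(32 + 1/y)*G(w(6, -1), 7) = (32 + 1/(-28))*(-2 + 0 + 7) = (32 - 1/28)*5 = (895/28)*5 = 4475/28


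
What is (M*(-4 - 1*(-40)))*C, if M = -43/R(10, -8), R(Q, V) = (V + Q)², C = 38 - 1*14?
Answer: -9288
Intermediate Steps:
C = 24 (C = 38 - 14 = 24)
R(Q, V) = (Q + V)²
M = -43/4 (M = -43/(10 - 8)² = -43/(2²) = -43/4 ≈ -10.750)
(M*(-4 - 1*(-40)))*C = -43*(-4 - 1*(-40))/4*24 = -43*(-4 + 40)/4*24 = -43/4*36*24 = -387*24 = -9288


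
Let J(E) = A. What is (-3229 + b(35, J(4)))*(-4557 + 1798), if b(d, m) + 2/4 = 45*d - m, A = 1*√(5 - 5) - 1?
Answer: 9124013/2 ≈ 4.5620e+6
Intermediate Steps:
A = -1 (A = 1*√0 - 1 = 1*0 - 1 = 0 - 1 = -1)
J(E) = -1
b(d, m) = -½ - m + 45*d (b(d, m) = -½ + (45*d - m) = -½ + (-m + 45*d) = -½ - m + 45*d)
(-3229 + b(35, J(4)))*(-4557 + 1798) = (-3229 + (-½ - 1*(-1) + 45*35))*(-4557 + 1798) = (-3229 + (-½ + 1 + 1575))*(-2759) = (-3229 + 3151/2)*(-2759) = -3307/2*(-2759) = 9124013/2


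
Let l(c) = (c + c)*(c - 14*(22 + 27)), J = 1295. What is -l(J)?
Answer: -1577310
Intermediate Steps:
l(c) = 2*c*(-686 + c) (l(c) = (2*c)*(c - 14*49) = (2*c)*(c - 686) = (2*c)*(-686 + c) = 2*c*(-686 + c))
-l(J) = -2*1295*(-686 + 1295) = -2*1295*609 = -1*1577310 = -1577310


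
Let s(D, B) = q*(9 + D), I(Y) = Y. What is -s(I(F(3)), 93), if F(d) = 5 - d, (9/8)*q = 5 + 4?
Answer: -88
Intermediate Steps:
q = 8 (q = 8*(5 + 4)/9 = (8/9)*9 = 8)
s(D, B) = 72 + 8*D (s(D, B) = 8*(9 + D) = 72 + 8*D)
-s(I(F(3)), 93) = -(72 + 8*(5 - 1*3)) = -(72 + 8*(5 - 3)) = -(72 + 8*2) = -(72 + 16) = -1*88 = -88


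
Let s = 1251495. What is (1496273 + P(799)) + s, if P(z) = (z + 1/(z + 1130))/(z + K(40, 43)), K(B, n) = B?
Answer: 4447074453280/1618431 ≈ 2.7478e+6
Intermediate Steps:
P(z) = (z + 1/(1130 + z))/(40 + z) (P(z) = (z + 1/(z + 1130))/(z + 40) = (z + 1/(1130 + z))/(40 + z))
(1496273 + P(799)) + s = (1496273 + (1 + 799² + 1130*799)/(45200 + 799² + 1170*799)) + 1251495 = (1496273 + (1 + 638401 + 902870)/(45200 + 638401 + 934830)) + 1251495 = (1496273 + 1541272/1618431) + 1251495 = 2421616148935/1618431 + 1251495 = 4447074453280/1618431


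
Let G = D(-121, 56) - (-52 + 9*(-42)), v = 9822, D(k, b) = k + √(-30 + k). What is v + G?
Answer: 10131 + I*√151 ≈ 10131.0 + 12.288*I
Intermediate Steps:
G = 309 + I*√151 (G = (-121 + √(-30 - 121)) - (-52 + 9*(-42)) = (-121 + √(-151)) - (-52 - 378) = (-121 + I*√151) - 1*(-430) = (-121 + I*√151) + 430 = 309 + I*√151 ≈ 309.0 + 12.288*I)
v + G = 9822 + (309 + I*√151) = 10131 + I*√151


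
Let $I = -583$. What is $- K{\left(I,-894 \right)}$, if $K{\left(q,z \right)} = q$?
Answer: $583$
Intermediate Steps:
$- K{\left(I,-894 \right)} = \left(-1\right) \left(-583\right) = 583$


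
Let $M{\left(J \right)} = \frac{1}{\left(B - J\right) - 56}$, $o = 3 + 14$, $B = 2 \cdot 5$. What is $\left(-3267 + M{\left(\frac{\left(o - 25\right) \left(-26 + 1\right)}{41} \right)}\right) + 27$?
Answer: $- \frac{6758681}{2086} \approx -3240.0$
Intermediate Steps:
$B = 10$
$o = 17$
$M{\left(J \right)} = \frac{1}{-46 - J}$ ($M{\left(J \right)} = \frac{1}{\left(10 - J\right) - 56} = \frac{1}{-46 - J}$)
$\left(-3267 + M{\left(\frac{\left(o - 25\right) \left(-26 + 1\right)}{41} \right)}\right) + 27 = \left(-3267 - \frac{1}{46 + \frac{\left(17 - 25\right) \left(-26 + 1\right)}{41}}\right) + 27 = \left(-3267 - \frac{1}{46 + \left(-8\right) \left(-25\right) \frac{1}{41}}\right) + 27 = \left(-3267 - \frac{1}{46 + 200 \cdot \frac{1}{41}}\right) + 27 = \left(-3267 - \frac{1}{46 + \frac{200}{41}}\right) + 27 = \left(-3267 - \frac{1}{\frac{2086}{41}}\right) + 27 = \left(-3267 - \frac{41}{2086}\right) + 27 = - \frac{6815003}{2086} + 27 = - \frac{6758681}{2086}$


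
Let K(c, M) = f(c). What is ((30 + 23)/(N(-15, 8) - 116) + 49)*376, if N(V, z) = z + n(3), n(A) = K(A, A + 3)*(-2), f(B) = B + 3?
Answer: 273869/15 ≈ 18258.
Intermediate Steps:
f(B) = 3 + B
K(c, M) = 3 + c
n(A) = -6 - 2*A (n(A) = (3 + A)*(-2) = -6 - 2*A)
N(V, z) = -12 + z (N(V, z) = z + (-6 - 2*3) = z + (-6 - 6) = z - 12 = -12 + z)
((30 + 23)/(N(-15, 8) - 116) + 49)*376 = ((30 + 23)/((-12 + 8) - 116) + 49)*376 = (53/(-4 - 116) + 49)*376 = (53/(-120) + 49)*376 = (53*(-1/120) + 49)*376 = (-53/120 + 49)*376 = (5827/120)*376 = 273869/15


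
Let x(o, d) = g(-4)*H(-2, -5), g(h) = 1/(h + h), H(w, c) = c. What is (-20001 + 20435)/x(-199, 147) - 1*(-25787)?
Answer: 132407/5 ≈ 26481.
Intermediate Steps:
g(h) = 1/(2*h)
x(o, d) = 5/8 (x(o, d) = ((½)/(-4))*(-5) = ((½)*(-¼))*(-5) = -⅛*(-5) = 5/8)
(-20001 + 20435)/x(-199, 147) - 1*(-25787) = (-20001 + 20435)/(5/8) - 1*(-25787) = 434*(8/5) + 25787 = 3472/5 + 25787 = 132407/5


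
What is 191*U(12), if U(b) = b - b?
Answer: 0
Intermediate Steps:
U(b) = 0
191*U(12) = 191*0 = 0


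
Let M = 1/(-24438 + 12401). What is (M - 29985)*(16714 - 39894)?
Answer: 8366344558280/12037 ≈ 6.9505e+8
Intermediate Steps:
M = -1/12037 (M = 1/(-12037) = -1/12037 ≈ -8.3077e-5)
(M - 29985)*(16714 - 39894) = (-1/12037 - 29985)*(16714 - 39894) = -360929446/12037*(-23180) = 8366344558280/12037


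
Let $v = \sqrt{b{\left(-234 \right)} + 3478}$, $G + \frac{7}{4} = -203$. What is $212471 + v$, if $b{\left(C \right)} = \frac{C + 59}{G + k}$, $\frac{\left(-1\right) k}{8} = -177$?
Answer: $212471 + \frac{\sqrt{3265570698}}{969} \approx 2.1253 \cdot 10^{5}$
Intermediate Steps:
$k = 1416$ ($k = \left(-8\right) \left(-177\right) = 1416$)
$G = - \frac{819}{4}$ ($G = - \frac{7}{4} - 203 = - \frac{819}{4} \approx -204.75$)
$b{\left(C \right)} = \frac{236}{4845} + \frac{4 C}{4845}$ ($b{\left(C \right)} = \frac{C + 59}{- \frac{819}{4} + 1416} = \frac{59 + C}{\frac{4845}{4}} = \left(59 + C\right) \frac{4}{4845} = \frac{236}{4845} + \frac{4 C}{4845}$)
$v = \frac{\sqrt{3265570698}}{969}$ ($v = \sqrt{\left(\frac{236}{4845} + \frac{4}{4845} \left(-234\right)\right) + 3478} = \sqrt{\left(\frac{236}{4845} - \frac{312}{1615}\right) + 3478} = \sqrt{- \frac{140}{969} + 3478} = \sqrt{\frac{3370042}{969}} = \frac{\sqrt{3265570698}}{969} \approx 58.973$)
$212471 + v = 212471 + \frac{\sqrt{3265570698}}{969}$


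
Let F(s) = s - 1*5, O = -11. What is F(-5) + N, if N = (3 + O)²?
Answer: 54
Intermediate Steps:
F(s) = -5 + s (F(s) = s - 5 = -5 + s)
N = 64 (N = (3 - 11)² = (-8)² = 64)
F(-5) + N = (-5 - 5) + 64 = -10 + 64 = 54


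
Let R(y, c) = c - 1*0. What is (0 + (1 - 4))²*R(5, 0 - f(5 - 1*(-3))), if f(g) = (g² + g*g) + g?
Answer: -1224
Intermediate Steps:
f(g) = g + 2*g² (f(g) = (g² + g²) + g = 2*g² + g = g + 2*g²)
R(y, c) = c (R(y, c) = c + 0 = c)
(0 + (1 - 4))²*R(5, 0 - f(5 - 1*(-3))) = (0 + (1 - 4))²*(0 - (5 - 1*(-3))*(1 + 2*(5 - 1*(-3)))) = (0 - 3)²*(0 - (5 + 3)*(1 + 2*(5 + 3))) = (-3)²*(0 - 8*(1 + 2*8)) = 9*(0 - 8*(1 + 16)) = 9*(0 - 8*17) = 9*(0 - 1*136) = 9*(0 - 136) = 9*(-136) = -1224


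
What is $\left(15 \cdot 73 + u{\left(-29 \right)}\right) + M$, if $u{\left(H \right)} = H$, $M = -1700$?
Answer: $-634$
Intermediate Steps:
$\left(15 \cdot 73 + u{\left(-29 \right)}\right) + M = \left(15 \cdot 73 - 29\right) - 1700 = \left(1095 - 29\right) - 1700 = 1066 - 1700 = -634$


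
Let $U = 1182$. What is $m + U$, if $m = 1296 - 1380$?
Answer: $1098$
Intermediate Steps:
$m = -84$ ($m = 1296 - 1380 = -84$)
$m + U = -84 + 1182 = 1098$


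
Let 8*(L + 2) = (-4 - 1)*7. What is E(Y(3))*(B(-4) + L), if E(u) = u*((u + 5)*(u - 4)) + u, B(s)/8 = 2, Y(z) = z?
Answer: -1617/8 ≈ -202.13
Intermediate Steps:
B(s) = 16 (B(s) = 8*2 = 16)
L = -51/8 (L = -2 + ((-4 - 1)*7)/8 = -2 + (-5*7)/8 = -2 + (⅛)*(-35) = -2 - 35/8 = -51/8 ≈ -6.3750)
E(u) = u + u*(-4 + u)*(5 + u) (E(u) = u*((5 + u)*(-4 + u)) + u = u*((-4 + u)*(5 + u)) + u = u*(-4 + u)*(5 + u) + u = u + u*(-4 + u)*(5 + u))
E(Y(3))*(B(-4) + L) = (3*(-19 + 3 + 3²))*(16 - 51/8) = (3*(-19 + 3 + 9))*(77/8) = (3*(-7))*(77/8) = -21*77/8 = -1617/8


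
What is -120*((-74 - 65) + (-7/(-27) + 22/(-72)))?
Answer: 150170/9 ≈ 16686.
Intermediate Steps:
-120*((-74 - 65) + (-7/(-27) + 22/(-72))) = -120*(-139 + (-7*(-1/27) + 22*(-1/72))) = -120*(-139 + (7/27 - 11/36)) = -120*(-139 - 5/108) = -120*(-15017/108) = 150170/9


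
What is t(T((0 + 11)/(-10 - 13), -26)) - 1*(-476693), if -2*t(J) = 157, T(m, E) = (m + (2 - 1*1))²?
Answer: 953229/2 ≈ 4.7661e+5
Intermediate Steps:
T(m, E) = (1 + m)² (T(m, E) = (m + (2 - 1))² = (m + 1)² = (1 + m)²)
t(J) = -157/2 (t(J) = -½*157 = -157/2)
t(T((0 + 11)/(-10 - 13), -26)) - 1*(-476693) = -157/2 - 1*(-476693) = -157/2 + 476693 = 953229/2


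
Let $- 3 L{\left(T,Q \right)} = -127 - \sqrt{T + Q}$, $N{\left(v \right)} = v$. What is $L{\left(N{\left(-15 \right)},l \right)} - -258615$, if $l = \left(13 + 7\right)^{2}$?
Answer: $\frac{775972}{3} + \frac{\sqrt{385}}{3} \approx 2.5866 \cdot 10^{5}$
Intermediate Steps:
$l = 400$ ($l = 20^{2} = 400$)
$L{\left(T,Q \right)} = \frac{127}{3} + \frac{\sqrt{Q + T}}{3}$ ($L{\left(T,Q \right)} = - \frac{-127 - \sqrt{T + Q}}{3} = - \frac{-127 - \sqrt{Q + T}}{3} = \frac{127}{3} + \frac{\sqrt{Q + T}}{3}$)
$L{\left(N{\left(-15 \right)},l \right)} - -258615 = \left(\frac{127}{3} + \frac{\sqrt{400 - 15}}{3}\right) - -258615 = \left(\frac{127}{3} + \frac{\sqrt{385}}{3}\right) + 258615 = \frac{775972}{3} + \frac{\sqrt{385}}{3}$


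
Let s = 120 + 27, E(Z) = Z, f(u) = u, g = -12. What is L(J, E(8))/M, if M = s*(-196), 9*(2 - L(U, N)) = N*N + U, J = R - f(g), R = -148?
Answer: -5/14406 ≈ -0.00034708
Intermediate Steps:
J = -136 (J = -148 - 1*(-12) = -148 + 12 = -136)
L(U, N) = 2 - U/9 - N²/9 (L(U, N) = 2 - (N*N + U)/9 = 2 - (N² + U)/9 = 2 - (U + N²)/9 = 2 + (-U/9 - N²/9) = 2 - U/9 - N²/9)
s = 147
M = -28812 (M = 147*(-196) = -28812)
L(J, E(8))/M = (2 - ⅑*(-136) - ⅑*8²)/(-28812) = (2 + 136/9 - ⅑*64)*(-1/28812) = (2 + 136/9 - 64/9)*(-1/28812) = 10*(-1/28812) = -5/14406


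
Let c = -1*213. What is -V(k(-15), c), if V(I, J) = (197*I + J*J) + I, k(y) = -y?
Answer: -48339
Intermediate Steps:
c = -213
V(I, J) = J² + 198*I (V(I, J) = (197*I + J²) + I = (J² + 197*I) + I = J² + 198*I)
-V(k(-15), c) = -((-213)² + 198*(-1*(-15))) = -(45369 + 198*15) = -(45369 + 2970) = -1*48339 = -48339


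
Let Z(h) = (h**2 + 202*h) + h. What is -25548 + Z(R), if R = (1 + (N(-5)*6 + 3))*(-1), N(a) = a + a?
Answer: -11044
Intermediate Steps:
N(a) = 2*a
R = 56 (R = (1 + ((2*(-5))*6 + 3))*(-1) = (1 + (-10*6 + 3))*(-1) = (1 + (-60 + 3))*(-1) = (1 - 57)*(-1) = -56*(-1) = 56)
Z(h) = h**2 + 203*h
-25548 + Z(R) = -25548 + 56*(203 + 56) = -25548 + 56*259 = -25548 + 14504 = -11044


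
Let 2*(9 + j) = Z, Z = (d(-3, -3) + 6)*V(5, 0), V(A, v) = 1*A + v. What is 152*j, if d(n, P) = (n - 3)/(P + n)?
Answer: 1292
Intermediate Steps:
d(n, P) = (-3 + n)/(P + n)
V(A, v) = A + v
Z = 35 (Z = ((-3 - 3)/(-3 - 3) + 6)*(5 + 0) = (-6/(-6) + 6)*5 = (-⅙*(-6) + 6)*5 = (1 + 6)*5 = 7*5 = 35)
j = 17/2 (j = -9 + (½)*35 = -9 + 35/2 = 17/2 ≈ 8.5000)
152*j = 152*(17/2) = 1292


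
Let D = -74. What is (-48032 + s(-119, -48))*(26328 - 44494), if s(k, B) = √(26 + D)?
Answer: 872549312 - 72664*I*√3 ≈ 8.7255e+8 - 1.2586e+5*I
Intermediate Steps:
s(k, B) = 4*I*√3 (s(k, B) = √(26 - 74) = √(-48) = 4*I*√3)
(-48032 + s(-119, -48))*(26328 - 44494) = (-48032 + 4*I*√3)*(26328 - 44494) = (-48032 + 4*I*√3)*(-18166) = 872549312 - 72664*I*√3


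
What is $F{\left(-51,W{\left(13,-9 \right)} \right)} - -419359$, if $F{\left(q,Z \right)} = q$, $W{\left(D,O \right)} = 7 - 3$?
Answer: $419308$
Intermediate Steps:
$W{\left(D,O \right)} = 4$
$F{\left(-51,W{\left(13,-9 \right)} \right)} - -419359 = -51 - -419359 = -51 + 419359 = 419308$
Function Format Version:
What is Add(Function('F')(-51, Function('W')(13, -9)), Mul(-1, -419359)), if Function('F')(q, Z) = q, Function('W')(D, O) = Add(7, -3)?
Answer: 419308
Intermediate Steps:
Function('W')(D, O) = 4
Add(Function('F')(-51, Function('W')(13, -9)), Mul(-1, -419359)) = Add(-51, Mul(-1, -419359)) = Add(-51, 419359) = 419308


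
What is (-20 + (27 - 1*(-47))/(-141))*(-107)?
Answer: 309658/141 ≈ 2196.2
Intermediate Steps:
(-20 + (27 - 1*(-47))/(-141))*(-107) = (-20 + (27 + 47)*(-1/141))*(-107) = (-20 + 74*(-1/141))*(-107) = (-20 - 74/141)*(-107) = -2894/141*(-107) = 309658/141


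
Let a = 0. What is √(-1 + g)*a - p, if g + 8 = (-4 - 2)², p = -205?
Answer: 205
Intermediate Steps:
g = 28 (g = -8 + (-4 - 2)² = -8 + (-6)² = -8 + 36 = 28)
√(-1 + g)*a - p = √(-1 + 28)*0 - 1*(-205) = √27*0 + 205 = (3*√3)*0 + 205 = 0 + 205 = 205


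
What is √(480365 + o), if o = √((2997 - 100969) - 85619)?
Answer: √(480365 + 3*I*√20399) ≈ 693.08 + 0.309*I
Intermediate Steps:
o = 3*I*√20399 (o = √(-97972 - 85619) = √(-183591) = 3*I*√20399 ≈ 428.48*I)
√(480365 + o) = √(480365 + 3*I*√20399)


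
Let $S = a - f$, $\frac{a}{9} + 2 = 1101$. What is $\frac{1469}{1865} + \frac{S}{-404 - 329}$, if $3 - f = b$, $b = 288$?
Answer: $- \frac{17901463}{1367045} \approx -13.095$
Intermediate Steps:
$a = 9891$ ($a = -18 + 9 \cdot 1101 = -18 + 9909 = 9891$)
$f = -285$ ($f = 3 - 288 = -285$)
$S = 10176$ ($S = 9891 - -285 = 9891 + 285 = 10176$)
$\frac{1469}{1865} + \frac{S}{-404 - 329} = \frac{1469}{1865} + \frac{10176}{-404 - 329} = 1469 \cdot \frac{1}{1865} + \frac{10176}{-733} = \frac{1469}{1865} + 10176 \left(- \frac{1}{733}\right) = \frac{1469}{1865} - \frac{10176}{733} = - \frac{17901463}{1367045}$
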